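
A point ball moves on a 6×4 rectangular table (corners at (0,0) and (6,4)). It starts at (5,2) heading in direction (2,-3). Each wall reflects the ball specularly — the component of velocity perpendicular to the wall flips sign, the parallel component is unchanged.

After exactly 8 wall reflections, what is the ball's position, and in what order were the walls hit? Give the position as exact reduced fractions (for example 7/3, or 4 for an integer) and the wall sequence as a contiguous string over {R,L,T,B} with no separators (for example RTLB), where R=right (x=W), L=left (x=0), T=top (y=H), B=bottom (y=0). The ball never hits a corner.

1. t=1/2 → R at (6,1/2); v=(-2,-3)
2. t=1/6 → B at (17/3,0); v=(-2,3)
3. t=4/3 → T at (3,4); v=(-2,-3)
4. t=4/3 → B at (1/3,0); v=(-2,3)
5. t=1/6 → L at (0,1/2); v=(2,3)
6. t=7/6 → T at (7/3,4); v=(2,-3)
7. t=4/3 → B at (5,0); v=(2,3)
8. t=1/2 → R at (6,3/2); v=(-2,3)

Final position: (6,3/2)
Wall sequence: RBTBLTBR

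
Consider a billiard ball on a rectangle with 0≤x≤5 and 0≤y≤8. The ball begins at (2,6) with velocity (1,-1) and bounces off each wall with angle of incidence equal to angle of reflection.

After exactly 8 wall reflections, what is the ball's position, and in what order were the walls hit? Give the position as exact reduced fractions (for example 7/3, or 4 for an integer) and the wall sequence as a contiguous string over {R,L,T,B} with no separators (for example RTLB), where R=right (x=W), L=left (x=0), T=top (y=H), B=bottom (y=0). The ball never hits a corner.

Final position: (5,1)
Wall sequence: RBLRTLBR

1. t=3 → R at (5,3); v=(-1,-1)
2. t=3 → B at (2,0); v=(-1,1)
3. t=2 → L at (0,2); v=(1,1)
4. t=5 → R at (5,7); v=(-1,1)
5. t=1 → T at (4,8); v=(-1,-1)
6. t=4 → L at (0,4); v=(1,-1)
7. t=4 → B at (4,0); v=(1,1)
8. t=1 → R at (5,1); v=(-1,1)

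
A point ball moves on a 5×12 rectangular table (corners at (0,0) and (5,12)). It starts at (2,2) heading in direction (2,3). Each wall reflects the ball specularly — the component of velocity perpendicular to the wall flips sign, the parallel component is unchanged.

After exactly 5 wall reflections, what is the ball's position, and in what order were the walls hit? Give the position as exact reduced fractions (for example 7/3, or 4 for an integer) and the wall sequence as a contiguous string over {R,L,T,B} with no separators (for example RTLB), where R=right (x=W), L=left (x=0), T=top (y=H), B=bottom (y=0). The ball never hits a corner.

1. t=3/2 → R at (5,13/2); v=(-2,3)
2. t=11/6 → T at (4/3,12); v=(-2,-3)
3. t=2/3 → L at (0,10); v=(2,-3)
4. t=5/2 → R at (5,5/2); v=(-2,-3)
5. t=5/6 → B at (10/3,0); v=(-2,3)

Final position: (10/3,0)
Wall sequence: RTLRB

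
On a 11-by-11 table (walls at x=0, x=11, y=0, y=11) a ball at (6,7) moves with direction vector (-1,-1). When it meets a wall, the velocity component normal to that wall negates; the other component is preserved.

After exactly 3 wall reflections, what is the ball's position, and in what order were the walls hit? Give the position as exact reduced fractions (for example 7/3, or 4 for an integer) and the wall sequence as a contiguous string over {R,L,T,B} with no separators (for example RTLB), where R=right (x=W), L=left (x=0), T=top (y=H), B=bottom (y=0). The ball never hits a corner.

1. t=6 → L at (0,1); v=(1,-1)
2. t=1 → B at (1,0); v=(1,1)
3. t=10 → R at (11,10); v=(-1,1)

Final position: (11,10)
Wall sequence: LBR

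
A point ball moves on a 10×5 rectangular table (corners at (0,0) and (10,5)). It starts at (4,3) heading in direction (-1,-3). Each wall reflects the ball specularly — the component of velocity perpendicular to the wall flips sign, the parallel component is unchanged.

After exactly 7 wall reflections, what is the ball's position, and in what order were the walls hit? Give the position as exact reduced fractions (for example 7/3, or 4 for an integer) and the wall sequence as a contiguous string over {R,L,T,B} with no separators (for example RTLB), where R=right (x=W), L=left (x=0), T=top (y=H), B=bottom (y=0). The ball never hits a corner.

1. t=1 → B at (3,0); v=(-1,3)
2. t=5/3 → T at (4/3,5); v=(-1,-3)
3. t=4/3 → L at (0,1); v=(1,-3)
4. t=1/3 → B at (1/3,0); v=(1,3)
5. t=5/3 → T at (2,5); v=(1,-3)
6. t=5/3 → B at (11/3,0); v=(1,3)
7. t=5/3 → T at (16/3,5); v=(1,-3)

Final position: (16/3,5)
Wall sequence: BTLBTBT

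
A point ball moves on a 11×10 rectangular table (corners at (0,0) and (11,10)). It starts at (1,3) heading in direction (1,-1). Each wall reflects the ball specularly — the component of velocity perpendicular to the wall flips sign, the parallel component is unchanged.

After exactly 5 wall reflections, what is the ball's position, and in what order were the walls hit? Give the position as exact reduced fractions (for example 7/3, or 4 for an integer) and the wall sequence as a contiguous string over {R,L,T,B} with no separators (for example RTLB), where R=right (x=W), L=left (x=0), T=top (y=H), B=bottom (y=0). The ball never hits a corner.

Final position: (2,0)
Wall sequence: BRTLB

1. t=3 → B at (4,0); v=(1,1)
2. t=7 → R at (11,7); v=(-1,1)
3. t=3 → T at (8,10); v=(-1,-1)
4. t=8 → L at (0,2); v=(1,-1)
5. t=2 → B at (2,0); v=(1,1)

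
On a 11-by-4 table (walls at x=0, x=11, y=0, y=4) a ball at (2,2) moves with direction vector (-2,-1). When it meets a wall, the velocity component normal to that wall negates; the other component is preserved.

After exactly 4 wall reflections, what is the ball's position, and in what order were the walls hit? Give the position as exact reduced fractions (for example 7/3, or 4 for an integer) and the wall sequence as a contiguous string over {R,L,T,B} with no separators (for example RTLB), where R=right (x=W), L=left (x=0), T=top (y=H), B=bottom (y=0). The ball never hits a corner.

1. t=1 → L at (0,1); v=(2,-1)
2. t=1 → B at (2,0); v=(2,1)
3. t=4 → T at (10,4); v=(2,-1)
4. t=1/2 → R at (11,7/2); v=(-2,-1)

Final position: (11,7/2)
Wall sequence: LBTR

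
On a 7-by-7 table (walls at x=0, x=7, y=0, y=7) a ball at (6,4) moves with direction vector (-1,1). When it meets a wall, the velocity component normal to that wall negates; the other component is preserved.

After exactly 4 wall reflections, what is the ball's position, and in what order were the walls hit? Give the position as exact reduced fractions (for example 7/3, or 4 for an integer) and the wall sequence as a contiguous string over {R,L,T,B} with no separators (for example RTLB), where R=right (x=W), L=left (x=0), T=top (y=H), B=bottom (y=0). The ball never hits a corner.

1. t=3 → T at (3,7); v=(-1,-1)
2. t=3 → L at (0,4); v=(1,-1)
3. t=4 → B at (4,0); v=(1,1)
4. t=3 → R at (7,3); v=(-1,1)

Final position: (7,3)
Wall sequence: TLBR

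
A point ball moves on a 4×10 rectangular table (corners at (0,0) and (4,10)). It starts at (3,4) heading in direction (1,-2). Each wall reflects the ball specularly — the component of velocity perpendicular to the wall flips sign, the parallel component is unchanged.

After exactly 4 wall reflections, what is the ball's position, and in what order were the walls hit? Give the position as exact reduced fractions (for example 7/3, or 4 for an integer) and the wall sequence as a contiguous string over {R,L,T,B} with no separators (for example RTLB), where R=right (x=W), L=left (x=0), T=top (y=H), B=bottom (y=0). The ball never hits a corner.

1. t=1 → R at (4,2); v=(-1,-2)
2. t=1 → B at (3,0); v=(-1,2)
3. t=3 → L at (0,6); v=(1,2)
4. t=2 → T at (2,10); v=(1,-2)

Final position: (2,10)
Wall sequence: RBLT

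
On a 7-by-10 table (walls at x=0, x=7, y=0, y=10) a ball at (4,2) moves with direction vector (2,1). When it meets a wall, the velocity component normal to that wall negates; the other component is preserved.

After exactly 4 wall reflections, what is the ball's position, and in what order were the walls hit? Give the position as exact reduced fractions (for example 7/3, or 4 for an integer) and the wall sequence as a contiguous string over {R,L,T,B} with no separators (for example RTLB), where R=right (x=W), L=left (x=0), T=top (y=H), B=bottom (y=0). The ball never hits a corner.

1. t=3/2 → R at (7,7/2); v=(-2,1)
2. t=7/2 → L at (0,7); v=(2,1)
3. t=3 → T at (6,10); v=(2,-1)
4. t=1/2 → R at (7,19/2); v=(-2,-1)

Final position: (7,19/2)
Wall sequence: RLTR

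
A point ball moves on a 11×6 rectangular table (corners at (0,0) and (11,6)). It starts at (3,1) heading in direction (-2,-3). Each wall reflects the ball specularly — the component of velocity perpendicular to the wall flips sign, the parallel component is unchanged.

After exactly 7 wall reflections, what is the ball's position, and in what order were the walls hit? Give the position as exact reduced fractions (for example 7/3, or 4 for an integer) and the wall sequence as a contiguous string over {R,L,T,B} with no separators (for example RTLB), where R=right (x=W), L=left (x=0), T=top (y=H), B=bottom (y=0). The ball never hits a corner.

Final position: (25/3,0)
Wall sequence: BLTBTRB

1. t=1/3 → B at (7/3,0); v=(-2,3)
2. t=7/6 → L at (0,7/2); v=(2,3)
3. t=5/6 → T at (5/3,6); v=(2,-3)
4. t=2 → B at (17/3,0); v=(2,3)
5. t=2 → T at (29/3,6); v=(2,-3)
6. t=2/3 → R at (11,4); v=(-2,-3)
7. t=4/3 → B at (25/3,0); v=(-2,3)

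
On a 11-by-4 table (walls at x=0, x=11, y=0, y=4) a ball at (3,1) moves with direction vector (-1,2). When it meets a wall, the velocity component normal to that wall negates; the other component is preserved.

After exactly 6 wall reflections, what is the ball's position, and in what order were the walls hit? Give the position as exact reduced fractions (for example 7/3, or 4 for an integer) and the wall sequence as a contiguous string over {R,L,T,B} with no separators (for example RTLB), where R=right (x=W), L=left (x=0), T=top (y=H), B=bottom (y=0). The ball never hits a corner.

1. t=3/2 → T at (3/2,4); v=(-1,-2)
2. t=3/2 → L at (0,1); v=(1,-2)
3. t=1/2 → B at (1/2,0); v=(1,2)
4. t=2 → T at (5/2,4); v=(1,-2)
5. t=2 → B at (9/2,0); v=(1,2)
6. t=2 → T at (13/2,4); v=(1,-2)

Final position: (13/2,4)
Wall sequence: TLBTBT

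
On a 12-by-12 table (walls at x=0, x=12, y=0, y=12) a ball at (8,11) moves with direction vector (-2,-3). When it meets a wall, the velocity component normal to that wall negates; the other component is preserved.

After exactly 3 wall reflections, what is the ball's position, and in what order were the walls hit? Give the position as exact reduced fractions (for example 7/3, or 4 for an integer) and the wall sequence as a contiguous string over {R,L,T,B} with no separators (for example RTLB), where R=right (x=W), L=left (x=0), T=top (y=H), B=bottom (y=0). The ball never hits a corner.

Final position: (22/3,12)
Wall sequence: BLT

1. t=11/3 → B at (2/3,0); v=(-2,3)
2. t=1/3 → L at (0,1); v=(2,3)
3. t=11/3 → T at (22/3,12); v=(2,-3)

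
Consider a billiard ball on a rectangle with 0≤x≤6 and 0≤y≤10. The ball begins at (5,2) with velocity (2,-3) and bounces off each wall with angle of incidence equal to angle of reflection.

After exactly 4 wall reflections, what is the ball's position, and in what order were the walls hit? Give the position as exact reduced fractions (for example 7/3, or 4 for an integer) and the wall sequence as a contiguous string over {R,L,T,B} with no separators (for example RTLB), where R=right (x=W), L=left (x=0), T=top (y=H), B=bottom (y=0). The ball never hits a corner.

1. t=1/2 → R at (6,1/2); v=(-2,-3)
2. t=1/6 → B at (17/3,0); v=(-2,3)
3. t=17/6 → L at (0,17/2); v=(2,3)
4. t=1/2 → T at (1,10); v=(2,-3)

Final position: (1,10)
Wall sequence: RBLT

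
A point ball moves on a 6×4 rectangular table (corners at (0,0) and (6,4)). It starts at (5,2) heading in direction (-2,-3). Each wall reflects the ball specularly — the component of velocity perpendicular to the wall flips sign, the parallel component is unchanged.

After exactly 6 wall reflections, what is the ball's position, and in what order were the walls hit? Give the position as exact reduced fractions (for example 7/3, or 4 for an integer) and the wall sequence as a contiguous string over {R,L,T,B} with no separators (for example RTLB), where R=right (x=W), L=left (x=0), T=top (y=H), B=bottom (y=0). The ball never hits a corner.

Final position: (6,3/2)
Wall sequence: BTLBTR

1. t=2/3 → B at (11/3,0); v=(-2,3)
2. t=4/3 → T at (1,4); v=(-2,-3)
3. t=1/2 → L at (0,5/2); v=(2,-3)
4. t=5/6 → B at (5/3,0); v=(2,3)
5. t=4/3 → T at (13/3,4); v=(2,-3)
6. t=5/6 → R at (6,3/2); v=(-2,-3)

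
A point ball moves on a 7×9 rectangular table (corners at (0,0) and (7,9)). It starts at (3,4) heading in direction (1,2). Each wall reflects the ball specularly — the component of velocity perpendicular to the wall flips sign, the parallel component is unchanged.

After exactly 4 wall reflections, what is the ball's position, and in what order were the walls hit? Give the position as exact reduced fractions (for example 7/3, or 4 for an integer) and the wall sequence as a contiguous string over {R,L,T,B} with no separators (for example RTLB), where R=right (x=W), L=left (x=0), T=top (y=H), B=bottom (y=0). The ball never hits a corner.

1. t=5/2 → T at (11/2,9); v=(1,-2)
2. t=3/2 → R at (7,6); v=(-1,-2)
3. t=3 → B at (4,0); v=(-1,2)
4. t=4 → L at (0,8); v=(1,2)

Final position: (0,8)
Wall sequence: TRBL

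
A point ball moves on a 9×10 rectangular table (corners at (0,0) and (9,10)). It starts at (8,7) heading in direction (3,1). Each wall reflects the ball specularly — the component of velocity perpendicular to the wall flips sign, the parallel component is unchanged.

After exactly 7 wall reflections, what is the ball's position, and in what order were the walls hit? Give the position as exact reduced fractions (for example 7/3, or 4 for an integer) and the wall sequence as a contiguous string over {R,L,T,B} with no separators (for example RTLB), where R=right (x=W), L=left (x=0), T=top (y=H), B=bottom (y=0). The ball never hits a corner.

1. t=1/3 → R at (9,22/3); v=(-3,1)
2. t=8/3 → T at (1,10); v=(-3,-1)
3. t=1/3 → L at (0,29/3); v=(3,-1)
4. t=3 → R at (9,20/3); v=(-3,-1)
5. t=3 → L at (0,11/3); v=(3,-1)
6. t=3 → R at (9,2/3); v=(-3,-1)
7. t=2/3 → B at (7,0); v=(-3,1)

Final position: (7,0)
Wall sequence: RTLRLRB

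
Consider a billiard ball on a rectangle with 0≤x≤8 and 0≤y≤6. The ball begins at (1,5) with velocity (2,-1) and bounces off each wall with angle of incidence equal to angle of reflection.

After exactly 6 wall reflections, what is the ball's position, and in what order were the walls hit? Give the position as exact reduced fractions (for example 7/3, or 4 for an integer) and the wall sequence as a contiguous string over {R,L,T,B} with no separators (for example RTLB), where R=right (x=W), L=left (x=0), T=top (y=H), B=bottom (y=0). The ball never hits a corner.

Final position: (0,3/2)
Wall sequence: RBLTRL

1. t=7/2 → R at (8,3/2); v=(-2,-1)
2. t=3/2 → B at (5,0); v=(-2,1)
3. t=5/2 → L at (0,5/2); v=(2,1)
4. t=7/2 → T at (7,6); v=(2,-1)
5. t=1/2 → R at (8,11/2); v=(-2,-1)
6. t=4 → L at (0,3/2); v=(2,-1)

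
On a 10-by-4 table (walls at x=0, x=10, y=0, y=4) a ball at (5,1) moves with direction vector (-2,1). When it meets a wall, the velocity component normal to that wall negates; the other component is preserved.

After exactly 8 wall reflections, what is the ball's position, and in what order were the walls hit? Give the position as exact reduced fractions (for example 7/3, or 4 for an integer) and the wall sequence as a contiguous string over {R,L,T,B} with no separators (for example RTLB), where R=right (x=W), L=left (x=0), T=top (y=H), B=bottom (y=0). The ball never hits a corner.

1. t=5/2 → L at (0,7/2); v=(2,1)
2. t=1/2 → T at (1,4); v=(2,-1)
3. t=4 → B at (9,0); v=(2,1)
4. t=1/2 → R at (10,1/2); v=(-2,1)
5. t=7/2 → T at (3,4); v=(-2,-1)
6. t=3/2 → L at (0,5/2); v=(2,-1)
7. t=5/2 → B at (5,0); v=(2,1)
8. t=5/2 → R at (10,5/2); v=(-2,1)

Final position: (10,5/2)
Wall sequence: LTBRTLBR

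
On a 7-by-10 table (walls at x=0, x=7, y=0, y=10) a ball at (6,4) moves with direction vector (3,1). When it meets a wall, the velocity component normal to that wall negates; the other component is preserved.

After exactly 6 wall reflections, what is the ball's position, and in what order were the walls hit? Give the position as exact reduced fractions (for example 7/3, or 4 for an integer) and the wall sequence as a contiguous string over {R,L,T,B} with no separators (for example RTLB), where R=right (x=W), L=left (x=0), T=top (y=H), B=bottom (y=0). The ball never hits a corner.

1. t=1/3 → R at (7,13/3); v=(-3,1)
2. t=7/3 → L at (0,20/3); v=(3,1)
3. t=7/3 → R at (7,9); v=(-3,1)
4. t=1 → T at (4,10); v=(-3,-1)
5. t=4/3 → L at (0,26/3); v=(3,-1)
6. t=7/3 → R at (7,19/3); v=(-3,-1)

Final position: (7,19/3)
Wall sequence: RLRTLR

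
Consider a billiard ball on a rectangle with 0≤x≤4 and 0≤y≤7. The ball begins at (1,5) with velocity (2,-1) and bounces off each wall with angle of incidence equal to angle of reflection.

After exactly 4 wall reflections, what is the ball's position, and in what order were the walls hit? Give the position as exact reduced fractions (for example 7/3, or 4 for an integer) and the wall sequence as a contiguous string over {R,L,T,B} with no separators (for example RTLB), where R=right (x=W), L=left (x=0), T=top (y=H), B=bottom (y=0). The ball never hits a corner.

1. t=3/2 → R at (4,7/2); v=(-2,-1)
2. t=2 → L at (0,3/2); v=(2,-1)
3. t=3/2 → B at (3,0); v=(2,1)
4. t=1/2 → R at (4,1/2); v=(-2,1)

Final position: (4,1/2)
Wall sequence: RLBR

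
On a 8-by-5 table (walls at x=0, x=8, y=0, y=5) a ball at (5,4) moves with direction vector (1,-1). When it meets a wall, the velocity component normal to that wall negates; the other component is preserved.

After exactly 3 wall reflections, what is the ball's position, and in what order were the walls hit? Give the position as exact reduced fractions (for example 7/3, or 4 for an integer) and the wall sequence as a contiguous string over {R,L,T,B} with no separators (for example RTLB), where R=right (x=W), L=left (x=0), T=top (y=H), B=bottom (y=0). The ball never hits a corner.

Final position: (2,5)
Wall sequence: RBT

1. t=3 → R at (8,1); v=(-1,-1)
2. t=1 → B at (7,0); v=(-1,1)
3. t=5 → T at (2,5); v=(-1,-1)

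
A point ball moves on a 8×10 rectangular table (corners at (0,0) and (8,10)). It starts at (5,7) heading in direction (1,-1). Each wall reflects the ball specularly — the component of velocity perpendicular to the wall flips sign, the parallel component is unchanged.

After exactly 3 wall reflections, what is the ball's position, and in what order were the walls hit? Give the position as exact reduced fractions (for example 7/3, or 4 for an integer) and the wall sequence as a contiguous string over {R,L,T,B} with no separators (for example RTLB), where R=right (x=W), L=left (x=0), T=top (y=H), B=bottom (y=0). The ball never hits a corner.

Final position: (0,4)
Wall sequence: RBL

1. t=3 → R at (8,4); v=(-1,-1)
2. t=4 → B at (4,0); v=(-1,1)
3. t=4 → L at (0,4); v=(1,1)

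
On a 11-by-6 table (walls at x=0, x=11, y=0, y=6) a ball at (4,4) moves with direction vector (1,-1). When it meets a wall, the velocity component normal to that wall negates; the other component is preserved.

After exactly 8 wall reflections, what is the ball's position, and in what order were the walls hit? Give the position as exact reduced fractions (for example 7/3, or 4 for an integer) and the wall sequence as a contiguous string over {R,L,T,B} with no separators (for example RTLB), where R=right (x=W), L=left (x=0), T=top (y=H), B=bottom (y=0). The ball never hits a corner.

Final position: (11,1)
Wall sequence: BRTBLTBR

1. t=4 → B at (8,0); v=(1,1)
2. t=3 → R at (11,3); v=(-1,1)
3. t=3 → T at (8,6); v=(-1,-1)
4. t=6 → B at (2,0); v=(-1,1)
5. t=2 → L at (0,2); v=(1,1)
6. t=4 → T at (4,6); v=(1,-1)
7. t=6 → B at (10,0); v=(1,1)
8. t=1 → R at (11,1); v=(-1,1)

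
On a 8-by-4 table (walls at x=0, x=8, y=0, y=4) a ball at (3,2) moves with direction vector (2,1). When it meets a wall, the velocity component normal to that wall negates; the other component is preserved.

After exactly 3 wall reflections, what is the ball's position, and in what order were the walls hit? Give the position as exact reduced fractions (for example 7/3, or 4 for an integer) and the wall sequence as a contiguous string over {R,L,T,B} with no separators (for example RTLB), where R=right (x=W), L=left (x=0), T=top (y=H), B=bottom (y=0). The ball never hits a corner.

1. t=2 → T at (7,4); v=(2,-1)
2. t=1/2 → R at (8,7/2); v=(-2,-1)
3. t=7/2 → B at (1,0); v=(-2,1)

Final position: (1,0)
Wall sequence: TRB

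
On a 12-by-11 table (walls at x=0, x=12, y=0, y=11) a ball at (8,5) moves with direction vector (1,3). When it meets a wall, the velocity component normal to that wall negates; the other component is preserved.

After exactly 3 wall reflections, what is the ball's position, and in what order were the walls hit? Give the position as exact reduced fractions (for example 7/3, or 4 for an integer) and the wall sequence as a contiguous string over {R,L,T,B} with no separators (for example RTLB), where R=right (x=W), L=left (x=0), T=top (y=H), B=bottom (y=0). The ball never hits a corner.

1. t=2 → T at (10,11); v=(1,-3)
2. t=2 → R at (12,5); v=(-1,-3)
3. t=5/3 → B at (31/3,0); v=(-1,3)

Final position: (31/3,0)
Wall sequence: TRB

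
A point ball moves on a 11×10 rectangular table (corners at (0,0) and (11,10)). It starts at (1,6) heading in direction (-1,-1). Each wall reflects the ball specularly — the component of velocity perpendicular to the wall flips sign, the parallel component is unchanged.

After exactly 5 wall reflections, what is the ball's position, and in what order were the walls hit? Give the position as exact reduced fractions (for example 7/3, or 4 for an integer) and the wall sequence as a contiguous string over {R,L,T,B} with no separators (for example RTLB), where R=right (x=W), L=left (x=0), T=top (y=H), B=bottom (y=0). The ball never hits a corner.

Final position: (0,3)
Wall sequence: LBRTL

1. t=1 → L at (0,5); v=(1,-1)
2. t=5 → B at (5,0); v=(1,1)
3. t=6 → R at (11,6); v=(-1,1)
4. t=4 → T at (7,10); v=(-1,-1)
5. t=7 → L at (0,3); v=(1,-1)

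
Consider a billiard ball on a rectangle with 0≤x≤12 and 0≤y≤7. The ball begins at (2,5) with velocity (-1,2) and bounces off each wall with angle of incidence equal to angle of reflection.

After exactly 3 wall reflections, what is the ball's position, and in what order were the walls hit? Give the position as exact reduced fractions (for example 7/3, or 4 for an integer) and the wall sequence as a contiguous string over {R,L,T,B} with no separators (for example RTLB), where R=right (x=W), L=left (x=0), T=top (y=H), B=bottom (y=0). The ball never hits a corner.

1. t=1 → T at (1,7); v=(-1,-2)
2. t=1 → L at (0,5); v=(1,-2)
3. t=5/2 → B at (5/2,0); v=(1,2)

Final position: (5/2,0)
Wall sequence: TLB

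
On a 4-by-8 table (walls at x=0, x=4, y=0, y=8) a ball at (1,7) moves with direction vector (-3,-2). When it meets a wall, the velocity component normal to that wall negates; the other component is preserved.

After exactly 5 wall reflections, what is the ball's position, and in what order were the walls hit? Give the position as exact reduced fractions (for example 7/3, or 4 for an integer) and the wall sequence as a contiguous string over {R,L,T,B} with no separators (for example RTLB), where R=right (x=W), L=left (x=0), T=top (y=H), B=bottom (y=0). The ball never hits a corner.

1. t=1/3 → L at (0,19/3); v=(3,-2)
2. t=4/3 → R at (4,11/3); v=(-3,-2)
3. t=4/3 → L at (0,1); v=(3,-2)
4. t=1/2 → B at (3/2,0); v=(3,2)
5. t=5/6 → R at (4,5/3); v=(-3,2)

Final position: (4,5/3)
Wall sequence: LRLBR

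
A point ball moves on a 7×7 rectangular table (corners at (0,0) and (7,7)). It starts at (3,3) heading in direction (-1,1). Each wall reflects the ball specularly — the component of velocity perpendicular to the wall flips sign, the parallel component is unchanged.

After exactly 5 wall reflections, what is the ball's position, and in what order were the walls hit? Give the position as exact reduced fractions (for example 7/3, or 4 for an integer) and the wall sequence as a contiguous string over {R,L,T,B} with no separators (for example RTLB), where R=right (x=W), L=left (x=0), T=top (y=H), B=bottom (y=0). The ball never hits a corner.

Final position: (0,6)
Wall sequence: LTRBL

1. t=3 → L at (0,6); v=(1,1)
2. t=1 → T at (1,7); v=(1,-1)
3. t=6 → R at (7,1); v=(-1,-1)
4. t=1 → B at (6,0); v=(-1,1)
5. t=6 → L at (0,6); v=(1,1)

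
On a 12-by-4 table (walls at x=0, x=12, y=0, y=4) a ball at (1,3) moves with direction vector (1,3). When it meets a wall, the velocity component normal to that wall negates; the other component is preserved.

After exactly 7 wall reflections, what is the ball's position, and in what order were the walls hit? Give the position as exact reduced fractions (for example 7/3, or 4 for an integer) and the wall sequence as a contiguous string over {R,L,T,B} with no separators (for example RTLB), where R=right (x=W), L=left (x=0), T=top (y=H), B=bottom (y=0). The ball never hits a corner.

Final position: (28/3,4)
Wall sequence: TBTBTBT

1. t=1/3 → T at (4/3,4); v=(1,-3)
2. t=4/3 → B at (8/3,0); v=(1,3)
3. t=4/3 → T at (4,4); v=(1,-3)
4. t=4/3 → B at (16/3,0); v=(1,3)
5. t=4/3 → T at (20/3,4); v=(1,-3)
6. t=4/3 → B at (8,0); v=(1,3)
7. t=4/3 → T at (28/3,4); v=(1,-3)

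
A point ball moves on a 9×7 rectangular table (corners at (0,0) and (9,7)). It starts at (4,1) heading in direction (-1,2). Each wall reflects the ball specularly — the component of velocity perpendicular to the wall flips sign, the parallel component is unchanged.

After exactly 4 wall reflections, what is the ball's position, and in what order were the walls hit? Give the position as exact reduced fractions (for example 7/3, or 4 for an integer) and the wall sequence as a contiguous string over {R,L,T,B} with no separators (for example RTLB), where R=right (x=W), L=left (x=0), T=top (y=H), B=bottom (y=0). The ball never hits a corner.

1. t=3 → T at (1,7); v=(-1,-2)
2. t=1 → L at (0,5); v=(1,-2)
3. t=5/2 → B at (5/2,0); v=(1,2)
4. t=7/2 → T at (6,7); v=(1,-2)

Final position: (6,7)
Wall sequence: TLBT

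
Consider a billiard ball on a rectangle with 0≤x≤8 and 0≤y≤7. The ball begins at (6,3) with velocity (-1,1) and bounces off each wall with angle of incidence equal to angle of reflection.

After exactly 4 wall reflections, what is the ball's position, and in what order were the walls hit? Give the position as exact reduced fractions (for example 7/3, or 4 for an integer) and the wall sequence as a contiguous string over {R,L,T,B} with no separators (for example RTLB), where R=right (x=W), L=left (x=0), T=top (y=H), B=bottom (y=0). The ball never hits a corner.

Final position: (8,3)
Wall sequence: TLBR

1. t=4 → T at (2,7); v=(-1,-1)
2. t=2 → L at (0,5); v=(1,-1)
3. t=5 → B at (5,0); v=(1,1)
4. t=3 → R at (8,3); v=(-1,1)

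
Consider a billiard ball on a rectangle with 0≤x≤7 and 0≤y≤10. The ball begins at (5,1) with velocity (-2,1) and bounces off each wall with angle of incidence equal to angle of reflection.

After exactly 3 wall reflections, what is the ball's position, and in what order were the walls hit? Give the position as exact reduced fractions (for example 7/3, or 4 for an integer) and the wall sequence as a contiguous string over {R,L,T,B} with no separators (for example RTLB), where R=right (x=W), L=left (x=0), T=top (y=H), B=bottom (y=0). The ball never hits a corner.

Final position: (1,10)
Wall sequence: LRT

1. t=5/2 → L at (0,7/2); v=(2,1)
2. t=7/2 → R at (7,7); v=(-2,1)
3. t=3 → T at (1,10); v=(-2,-1)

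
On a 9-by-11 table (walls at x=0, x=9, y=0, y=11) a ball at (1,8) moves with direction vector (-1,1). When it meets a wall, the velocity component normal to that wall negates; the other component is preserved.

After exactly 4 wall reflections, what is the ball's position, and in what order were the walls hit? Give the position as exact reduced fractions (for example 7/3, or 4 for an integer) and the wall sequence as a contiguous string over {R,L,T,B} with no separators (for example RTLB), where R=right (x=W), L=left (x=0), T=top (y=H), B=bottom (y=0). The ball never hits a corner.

Final position: (5,0)
Wall sequence: LTRB

1. t=1 → L at (0,9); v=(1,1)
2. t=2 → T at (2,11); v=(1,-1)
3. t=7 → R at (9,4); v=(-1,-1)
4. t=4 → B at (5,0); v=(-1,1)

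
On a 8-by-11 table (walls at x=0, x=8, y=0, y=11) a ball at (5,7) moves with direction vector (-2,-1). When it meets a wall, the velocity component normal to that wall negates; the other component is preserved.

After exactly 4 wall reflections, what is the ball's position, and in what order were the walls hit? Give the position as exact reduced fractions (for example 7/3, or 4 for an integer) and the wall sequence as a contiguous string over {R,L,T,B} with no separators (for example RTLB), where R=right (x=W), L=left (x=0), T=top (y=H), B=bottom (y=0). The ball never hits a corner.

Final position: (0,7/2)
Wall sequence: LRBL

1. t=5/2 → L at (0,9/2); v=(2,-1)
2. t=4 → R at (8,1/2); v=(-2,-1)
3. t=1/2 → B at (7,0); v=(-2,1)
4. t=7/2 → L at (0,7/2); v=(2,1)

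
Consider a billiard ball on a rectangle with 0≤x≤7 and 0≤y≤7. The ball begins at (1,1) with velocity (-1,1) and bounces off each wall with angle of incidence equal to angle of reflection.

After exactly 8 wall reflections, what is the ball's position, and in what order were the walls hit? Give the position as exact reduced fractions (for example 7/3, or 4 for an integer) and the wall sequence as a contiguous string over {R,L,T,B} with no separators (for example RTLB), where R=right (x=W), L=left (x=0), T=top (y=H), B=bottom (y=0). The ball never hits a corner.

1. t=1 → L at (0,2); v=(1,1)
2. t=5 → T at (5,7); v=(1,-1)
3. t=2 → R at (7,5); v=(-1,-1)
4. t=5 → B at (2,0); v=(-1,1)
5. t=2 → L at (0,2); v=(1,1)
6. t=5 → T at (5,7); v=(1,-1)
7. t=2 → R at (7,5); v=(-1,-1)
8. t=5 → B at (2,0); v=(-1,1)

Final position: (2,0)
Wall sequence: LTRBLTRB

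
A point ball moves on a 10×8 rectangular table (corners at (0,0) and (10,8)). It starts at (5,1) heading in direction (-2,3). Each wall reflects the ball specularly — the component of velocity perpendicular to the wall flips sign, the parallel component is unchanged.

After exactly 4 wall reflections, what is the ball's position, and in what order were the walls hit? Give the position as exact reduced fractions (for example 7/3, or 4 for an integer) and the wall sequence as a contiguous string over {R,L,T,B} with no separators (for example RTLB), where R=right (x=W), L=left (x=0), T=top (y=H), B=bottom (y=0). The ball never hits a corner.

Final position: (10,15/2)
Wall sequence: TLBR

1. t=7/3 → T at (1/3,8); v=(-2,-3)
2. t=1/6 → L at (0,15/2); v=(2,-3)
3. t=5/2 → B at (5,0); v=(2,3)
4. t=5/2 → R at (10,15/2); v=(-2,3)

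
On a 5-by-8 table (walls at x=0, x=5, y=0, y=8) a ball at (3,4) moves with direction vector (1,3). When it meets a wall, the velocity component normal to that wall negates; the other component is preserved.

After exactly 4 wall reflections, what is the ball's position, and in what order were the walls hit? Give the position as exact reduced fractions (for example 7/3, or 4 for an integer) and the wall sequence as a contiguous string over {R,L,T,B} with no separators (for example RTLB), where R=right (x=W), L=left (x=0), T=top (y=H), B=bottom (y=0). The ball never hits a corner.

1. t=4/3 → T at (13/3,8); v=(1,-3)
2. t=2/3 → R at (5,6); v=(-1,-3)
3. t=2 → B at (3,0); v=(-1,3)
4. t=8/3 → T at (1/3,8); v=(-1,-3)

Final position: (1/3,8)
Wall sequence: TRBT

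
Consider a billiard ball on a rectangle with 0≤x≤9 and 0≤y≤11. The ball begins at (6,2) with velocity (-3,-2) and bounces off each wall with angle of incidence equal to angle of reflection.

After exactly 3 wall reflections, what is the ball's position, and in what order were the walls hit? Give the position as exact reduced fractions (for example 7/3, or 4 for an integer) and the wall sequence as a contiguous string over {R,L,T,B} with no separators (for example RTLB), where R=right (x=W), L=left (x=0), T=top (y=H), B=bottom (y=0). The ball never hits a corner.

1. t=1 → B at (3,0); v=(-3,2)
2. t=1 → L at (0,2); v=(3,2)
3. t=3 → R at (9,8); v=(-3,2)

Final position: (9,8)
Wall sequence: BLR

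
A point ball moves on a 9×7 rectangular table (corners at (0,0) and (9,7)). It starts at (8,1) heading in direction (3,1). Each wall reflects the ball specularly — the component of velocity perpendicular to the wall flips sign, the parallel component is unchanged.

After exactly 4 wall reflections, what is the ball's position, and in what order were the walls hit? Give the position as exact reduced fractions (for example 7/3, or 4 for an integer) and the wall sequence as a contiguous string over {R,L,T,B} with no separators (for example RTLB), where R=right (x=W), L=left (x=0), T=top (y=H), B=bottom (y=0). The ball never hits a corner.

Final position: (9,20/3)
Wall sequence: RLTR

1. t=1/3 → R at (9,4/3); v=(-3,1)
2. t=3 → L at (0,13/3); v=(3,1)
3. t=8/3 → T at (8,7); v=(3,-1)
4. t=1/3 → R at (9,20/3); v=(-3,-1)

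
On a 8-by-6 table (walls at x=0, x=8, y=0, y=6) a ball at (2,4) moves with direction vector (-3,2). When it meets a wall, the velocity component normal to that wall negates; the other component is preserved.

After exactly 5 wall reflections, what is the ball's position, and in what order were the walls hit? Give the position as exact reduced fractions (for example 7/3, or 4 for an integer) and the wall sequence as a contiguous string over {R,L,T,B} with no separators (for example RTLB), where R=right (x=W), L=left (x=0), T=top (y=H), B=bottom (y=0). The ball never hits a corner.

Final position: (0,4)
Wall sequence: LTRBL

1. t=2/3 → L at (0,16/3); v=(3,2)
2. t=1/3 → T at (1,6); v=(3,-2)
3. t=7/3 → R at (8,4/3); v=(-3,-2)
4. t=2/3 → B at (6,0); v=(-3,2)
5. t=2 → L at (0,4); v=(3,2)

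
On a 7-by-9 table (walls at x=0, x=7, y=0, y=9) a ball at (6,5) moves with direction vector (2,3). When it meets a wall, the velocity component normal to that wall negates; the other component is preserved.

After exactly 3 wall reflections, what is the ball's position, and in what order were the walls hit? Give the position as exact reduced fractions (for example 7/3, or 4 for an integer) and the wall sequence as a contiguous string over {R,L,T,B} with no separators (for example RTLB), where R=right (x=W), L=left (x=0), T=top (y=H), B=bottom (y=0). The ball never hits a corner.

1. t=1/2 → R at (7,13/2); v=(-2,3)
2. t=5/6 → T at (16/3,9); v=(-2,-3)
3. t=8/3 → L at (0,1); v=(2,-3)

Final position: (0,1)
Wall sequence: RTL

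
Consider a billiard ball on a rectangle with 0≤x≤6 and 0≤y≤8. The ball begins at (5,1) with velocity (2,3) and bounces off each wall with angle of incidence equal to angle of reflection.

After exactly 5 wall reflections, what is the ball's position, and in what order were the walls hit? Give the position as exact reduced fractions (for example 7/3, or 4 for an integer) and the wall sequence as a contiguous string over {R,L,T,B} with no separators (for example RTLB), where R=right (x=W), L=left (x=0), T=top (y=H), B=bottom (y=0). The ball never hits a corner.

1. t=1/2 → R at (6,5/2); v=(-2,3)
2. t=11/6 → T at (7/3,8); v=(-2,-3)
3. t=7/6 → L at (0,9/2); v=(2,-3)
4. t=3/2 → B at (3,0); v=(2,3)
5. t=3/2 → R at (6,9/2); v=(-2,3)

Final position: (6,9/2)
Wall sequence: RTLBR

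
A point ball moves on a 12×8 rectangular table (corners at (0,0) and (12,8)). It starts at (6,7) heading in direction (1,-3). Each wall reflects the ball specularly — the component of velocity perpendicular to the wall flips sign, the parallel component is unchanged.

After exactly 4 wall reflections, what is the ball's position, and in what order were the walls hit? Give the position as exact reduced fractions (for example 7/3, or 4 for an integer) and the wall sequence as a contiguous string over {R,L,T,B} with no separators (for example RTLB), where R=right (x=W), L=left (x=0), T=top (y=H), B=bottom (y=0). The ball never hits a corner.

Final position: (31/3,0)
Wall sequence: BTRB

1. t=7/3 → B at (25/3,0); v=(1,3)
2. t=8/3 → T at (11,8); v=(1,-3)
3. t=1 → R at (12,5); v=(-1,-3)
4. t=5/3 → B at (31/3,0); v=(-1,3)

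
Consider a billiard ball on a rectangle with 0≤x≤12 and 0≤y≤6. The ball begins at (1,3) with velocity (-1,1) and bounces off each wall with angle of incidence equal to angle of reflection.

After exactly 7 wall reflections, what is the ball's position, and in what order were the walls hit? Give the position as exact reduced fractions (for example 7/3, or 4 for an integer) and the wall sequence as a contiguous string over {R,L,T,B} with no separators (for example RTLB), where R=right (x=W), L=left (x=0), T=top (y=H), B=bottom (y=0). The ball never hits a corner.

Final position: (0,4)
Wall sequence: LTBRTBL

1. t=1 → L at (0,4); v=(1,1)
2. t=2 → T at (2,6); v=(1,-1)
3. t=6 → B at (8,0); v=(1,1)
4. t=4 → R at (12,4); v=(-1,1)
5. t=2 → T at (10,6); v=(-1,-1)
6. t=6 → B at (4,0); v=(-1,1)
7. t=4 → L at (0,4); v=(1,1)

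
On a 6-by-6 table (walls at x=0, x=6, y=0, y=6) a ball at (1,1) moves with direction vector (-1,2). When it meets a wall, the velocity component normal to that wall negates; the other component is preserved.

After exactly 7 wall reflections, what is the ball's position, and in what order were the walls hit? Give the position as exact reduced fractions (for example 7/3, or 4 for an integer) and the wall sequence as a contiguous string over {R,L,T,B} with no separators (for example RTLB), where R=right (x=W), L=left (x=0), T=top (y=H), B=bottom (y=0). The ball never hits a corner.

Final position: (0,3)
Wall sequence: LTBRTBL

1. t=1 → L at (0,3); v=(1,2)
2. t=3/2 → T at (3/2,6); v=(1,-2)
3. t=3 → B at (9/2,0); v=(1,2)
4. t=3/2 → R at (6,3); v=(-1,2)
5. t=3/2 → T at (9/2,6); v=(-1,-2)
6. t=3 → B at (3/2,0); v=(-1,2)
7. t=3/2 → L at (0,3); v=(1,2)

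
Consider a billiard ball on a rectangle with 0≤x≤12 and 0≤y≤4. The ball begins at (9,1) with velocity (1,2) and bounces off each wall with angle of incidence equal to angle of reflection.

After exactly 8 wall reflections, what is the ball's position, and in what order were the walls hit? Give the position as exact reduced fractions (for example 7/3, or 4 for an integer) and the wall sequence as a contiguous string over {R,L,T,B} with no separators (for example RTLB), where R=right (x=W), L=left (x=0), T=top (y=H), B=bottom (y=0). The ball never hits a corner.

Final position: (3/2,4)
Wall sequence: TRBTBTBT

1. t=3/2 → T at (21/2,4); v=(1,-2)
2. t=3/2 → R at (12,1); v=(-1,-2)
3. t=1/2 → B at (23/2,0); v=(-1,2)
4. t=2 → T at (19/2,4); v=(-1,-2)
5. t=2 → B at (15/2,0); v=(-1,2)
6. t=2 → T at (11/2,4); v=(-1,-2)
7. t=2 → B at (7/2,0); v=(-1,2)
8. t=2 → T at (3/2,4); v=(-1,-2)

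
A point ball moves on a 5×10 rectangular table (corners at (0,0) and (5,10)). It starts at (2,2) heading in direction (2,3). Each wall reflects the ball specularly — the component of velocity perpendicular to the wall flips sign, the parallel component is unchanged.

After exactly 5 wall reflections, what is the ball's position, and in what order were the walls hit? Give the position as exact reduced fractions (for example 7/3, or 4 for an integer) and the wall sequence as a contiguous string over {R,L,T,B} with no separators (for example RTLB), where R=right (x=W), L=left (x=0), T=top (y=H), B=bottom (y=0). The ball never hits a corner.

1. t=3/2 → R at (5,13/2); v=(-2,3)
2. t=7/6 → T at (8/3,10); v=(-2,-3)
3. t=4/3 → L at (0,6); v=(2,-3)
4. t=2 → B at (4,0); v=(2,3)
5. t=1/2 → R at (5,3/2); v=(-2,3)

Final position: (5,3/2)
Wall sequence: RTLBR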